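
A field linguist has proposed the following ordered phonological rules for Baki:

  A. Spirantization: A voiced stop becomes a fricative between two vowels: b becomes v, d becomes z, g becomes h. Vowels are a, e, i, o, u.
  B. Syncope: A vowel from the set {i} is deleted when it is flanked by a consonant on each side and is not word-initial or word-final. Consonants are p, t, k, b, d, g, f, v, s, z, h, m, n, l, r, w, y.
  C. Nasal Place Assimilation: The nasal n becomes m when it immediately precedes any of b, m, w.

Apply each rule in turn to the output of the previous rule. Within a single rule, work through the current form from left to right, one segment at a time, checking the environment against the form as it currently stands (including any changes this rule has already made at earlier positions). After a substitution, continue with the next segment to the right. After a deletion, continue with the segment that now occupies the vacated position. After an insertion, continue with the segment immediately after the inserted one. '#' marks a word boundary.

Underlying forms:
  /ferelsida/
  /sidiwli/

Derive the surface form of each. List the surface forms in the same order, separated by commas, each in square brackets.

/ferelsida/:
  A Spirantization: [ferelsida] → [ferelsiza]
  B Syncope: [ferelsiza] → [ferelsza]
  C Nasal Place Assimilation: no change — [ferelsza]
/sidiwli/:
  A Spirantization: [sidiwli] → [siziwli]
  B Syncope: [siziwli] → [szwli]
  C Nasal Place Assimilation: no change — [szwli]

[ferelsza], [szwli]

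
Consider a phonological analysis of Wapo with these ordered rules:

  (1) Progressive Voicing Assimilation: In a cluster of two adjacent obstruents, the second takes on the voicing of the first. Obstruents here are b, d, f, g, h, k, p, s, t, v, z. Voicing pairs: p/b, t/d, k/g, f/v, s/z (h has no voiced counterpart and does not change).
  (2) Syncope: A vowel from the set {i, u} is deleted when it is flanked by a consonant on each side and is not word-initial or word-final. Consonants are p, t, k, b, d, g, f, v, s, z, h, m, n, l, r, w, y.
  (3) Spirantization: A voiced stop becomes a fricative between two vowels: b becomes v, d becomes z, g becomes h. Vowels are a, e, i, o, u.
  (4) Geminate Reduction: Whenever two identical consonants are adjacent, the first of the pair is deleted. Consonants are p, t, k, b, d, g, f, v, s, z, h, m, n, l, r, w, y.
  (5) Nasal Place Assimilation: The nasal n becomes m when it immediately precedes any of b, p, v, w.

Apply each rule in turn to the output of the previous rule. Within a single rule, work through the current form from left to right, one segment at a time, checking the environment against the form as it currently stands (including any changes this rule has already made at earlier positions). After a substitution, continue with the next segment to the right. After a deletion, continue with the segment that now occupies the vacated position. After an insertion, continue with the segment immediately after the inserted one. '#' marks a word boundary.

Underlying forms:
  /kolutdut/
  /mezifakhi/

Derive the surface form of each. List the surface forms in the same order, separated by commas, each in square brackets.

[kolt], [mezfakhi]

/kolutdut/:
  (1) Progressive Voicing Assimilation: [kolutdut] → [koluttut]
  (2) Syncope: [koluttut] → [kolttt]
  (3) Spirantization: no change — [kolttt]
  (4) Geminate Reduction: [kolttt] → [kolt]
  (5) Nasal Place Assimilation: no change — [kolt]
/mezifakhi/:
  (1) Progressive Voicing Assimilation: no change — [mezifakhi]
  (2) Syncope: [mezifakhi] → [mezfakhi]
  (3) Spirantization: no change — [mezfakhi]
  (4) Geminate Reduction: no change — [mezfakhi]
  (5) Nasal Place Assimilation: no change — [mezfakhi]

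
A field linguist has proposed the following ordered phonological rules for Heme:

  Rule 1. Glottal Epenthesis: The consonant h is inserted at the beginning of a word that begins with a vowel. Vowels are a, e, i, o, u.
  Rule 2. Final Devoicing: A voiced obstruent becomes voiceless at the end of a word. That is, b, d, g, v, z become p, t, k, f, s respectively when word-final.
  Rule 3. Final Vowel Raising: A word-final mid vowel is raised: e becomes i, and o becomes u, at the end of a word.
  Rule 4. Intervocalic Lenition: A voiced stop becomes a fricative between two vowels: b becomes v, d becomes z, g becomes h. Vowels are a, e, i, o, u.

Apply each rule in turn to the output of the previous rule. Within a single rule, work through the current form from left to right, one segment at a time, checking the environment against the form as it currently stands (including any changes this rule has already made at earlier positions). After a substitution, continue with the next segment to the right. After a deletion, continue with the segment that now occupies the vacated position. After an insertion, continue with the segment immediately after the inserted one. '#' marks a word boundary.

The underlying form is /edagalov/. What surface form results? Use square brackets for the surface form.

Rule 1 Glottal Epenthesis: [edagalov] → [hedagalov]
Rule 2 Final Devoicing: [hedagalov] → [hedagalof]
Rule 3 Final Vowel Raising: no change — [hedagalof]
Rule 4 Intervocalic Lenition: [hedagalof] → [hezahalof]

[hezahalof]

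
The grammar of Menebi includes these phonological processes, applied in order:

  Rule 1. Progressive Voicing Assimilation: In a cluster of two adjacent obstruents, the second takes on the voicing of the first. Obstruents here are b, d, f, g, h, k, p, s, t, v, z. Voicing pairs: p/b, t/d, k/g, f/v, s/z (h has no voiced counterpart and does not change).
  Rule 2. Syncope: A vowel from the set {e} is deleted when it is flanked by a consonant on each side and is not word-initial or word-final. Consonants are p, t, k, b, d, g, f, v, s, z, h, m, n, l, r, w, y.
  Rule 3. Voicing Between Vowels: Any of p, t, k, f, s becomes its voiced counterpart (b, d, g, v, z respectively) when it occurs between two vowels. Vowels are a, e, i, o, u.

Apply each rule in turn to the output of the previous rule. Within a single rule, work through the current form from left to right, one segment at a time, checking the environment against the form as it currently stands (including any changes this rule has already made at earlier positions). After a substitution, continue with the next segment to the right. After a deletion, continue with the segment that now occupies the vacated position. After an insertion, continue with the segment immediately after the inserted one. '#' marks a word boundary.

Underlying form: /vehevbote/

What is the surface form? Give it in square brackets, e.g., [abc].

[vhvbode]

Rule 1 Progressive Voicing Assimilation: no change — [vehevbote]
Rule 2 Syncope: [vehevbote] → [vhvbote]
Rule 3 Voicing Between Vowels: [vhvbote] → [vhvbode]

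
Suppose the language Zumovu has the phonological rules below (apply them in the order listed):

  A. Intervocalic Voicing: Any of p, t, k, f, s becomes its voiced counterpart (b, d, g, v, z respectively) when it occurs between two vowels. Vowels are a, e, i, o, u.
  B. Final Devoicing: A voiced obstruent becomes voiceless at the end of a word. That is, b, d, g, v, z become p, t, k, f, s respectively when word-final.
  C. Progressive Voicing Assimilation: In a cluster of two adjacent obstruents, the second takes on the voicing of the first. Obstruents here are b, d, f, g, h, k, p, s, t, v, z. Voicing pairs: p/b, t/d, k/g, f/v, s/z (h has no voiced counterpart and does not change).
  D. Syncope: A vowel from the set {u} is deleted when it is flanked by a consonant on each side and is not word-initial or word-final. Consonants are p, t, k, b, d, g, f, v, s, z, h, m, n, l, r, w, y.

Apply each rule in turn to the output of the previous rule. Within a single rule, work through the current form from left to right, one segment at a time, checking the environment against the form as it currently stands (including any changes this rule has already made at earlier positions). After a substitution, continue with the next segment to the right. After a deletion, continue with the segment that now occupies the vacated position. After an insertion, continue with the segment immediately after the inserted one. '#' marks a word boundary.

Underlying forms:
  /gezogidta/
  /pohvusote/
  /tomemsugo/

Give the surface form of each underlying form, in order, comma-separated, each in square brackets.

/gezogidta/:
  A Intervocalic Voicing: no change — [gezogidta]
  B Final Devoicing: no change — [gezogidta]
  C Progressive Voicing Assimilation: [gezogidta] → [gezogidda]
  D Syncope: no change — [gezogidda]
/pohvusote/:
  A Intervocalic Voicing: [pohvusote] → [pohvuzode]
  B Final Devoicing: no change — [pohvuzode]
  C Progressive Voicing Assimilation: [pohvuzode] → [pohfuzode]
  D Syncope: [pohfuzode] → [pohfzode]
/tomemsugo/:
  A Intervocalic Voicing: no change — [tomemsugo]
  B Final Devoicing: no change — [tomemsugo]
  C Progressive Voicing Assimilation: no change — [tomemsugo]
  D Syncope: [tomemsugo] → [tomemsgo]

[gezogidda], [pohfzode], [tomemsgo]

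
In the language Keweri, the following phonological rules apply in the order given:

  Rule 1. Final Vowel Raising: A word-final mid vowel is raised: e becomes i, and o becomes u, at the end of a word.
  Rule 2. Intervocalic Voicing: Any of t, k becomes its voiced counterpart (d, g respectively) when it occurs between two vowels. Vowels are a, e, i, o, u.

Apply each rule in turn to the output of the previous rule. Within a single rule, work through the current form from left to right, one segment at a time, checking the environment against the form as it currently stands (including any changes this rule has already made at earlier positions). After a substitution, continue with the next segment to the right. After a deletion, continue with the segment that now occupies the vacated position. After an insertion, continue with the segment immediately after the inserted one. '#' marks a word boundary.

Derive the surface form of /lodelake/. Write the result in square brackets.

Rule 1 Final Vowel Raising: [lodelake] → [lodelaki]
Rule 2 Intervocalic Voicing: [lodelaki] → [lodelagi]

[lodelagi]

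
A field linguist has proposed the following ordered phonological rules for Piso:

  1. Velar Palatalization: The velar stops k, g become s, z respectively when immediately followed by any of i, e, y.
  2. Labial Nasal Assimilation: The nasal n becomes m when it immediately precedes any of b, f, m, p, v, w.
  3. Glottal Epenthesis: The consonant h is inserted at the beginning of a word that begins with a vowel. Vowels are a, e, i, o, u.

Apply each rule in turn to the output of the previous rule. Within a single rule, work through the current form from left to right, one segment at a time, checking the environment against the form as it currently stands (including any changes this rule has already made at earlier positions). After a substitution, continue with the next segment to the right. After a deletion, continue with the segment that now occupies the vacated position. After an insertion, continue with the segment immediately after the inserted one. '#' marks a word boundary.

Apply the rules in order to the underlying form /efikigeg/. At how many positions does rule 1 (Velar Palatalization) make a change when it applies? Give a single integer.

2

1 Velar Palatalization: [efikigeg] → [efisizeg]
2 Labial Nasal Assimilation: no change — [efisizeg]
3 Glottal Epenthesis: [efisizeg] → [hefisizeg]
Rule 1 changed 2 position(s).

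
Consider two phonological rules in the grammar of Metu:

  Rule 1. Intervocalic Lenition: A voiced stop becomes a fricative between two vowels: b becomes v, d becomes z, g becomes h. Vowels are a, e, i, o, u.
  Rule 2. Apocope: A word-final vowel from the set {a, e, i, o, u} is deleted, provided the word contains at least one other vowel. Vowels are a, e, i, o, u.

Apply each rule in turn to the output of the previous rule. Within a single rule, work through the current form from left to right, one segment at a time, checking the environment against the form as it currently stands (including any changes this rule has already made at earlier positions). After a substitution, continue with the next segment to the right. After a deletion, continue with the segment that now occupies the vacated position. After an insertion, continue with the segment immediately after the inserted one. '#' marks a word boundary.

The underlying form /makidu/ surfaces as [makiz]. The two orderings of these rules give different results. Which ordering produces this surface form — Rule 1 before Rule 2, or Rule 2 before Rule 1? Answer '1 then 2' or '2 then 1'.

Order 1 then 2:
  1 Intervocalic Lenition: [makidu] → [makizu]
  2 Apocope: [makizu] → [makiz]
  result: [makiz]
Order 2 then 1:
  2 Apocope: [makidu] → [makid]
  1 Intervocalic Lenition: no change — [makid]
  result: [makid]

1 then 2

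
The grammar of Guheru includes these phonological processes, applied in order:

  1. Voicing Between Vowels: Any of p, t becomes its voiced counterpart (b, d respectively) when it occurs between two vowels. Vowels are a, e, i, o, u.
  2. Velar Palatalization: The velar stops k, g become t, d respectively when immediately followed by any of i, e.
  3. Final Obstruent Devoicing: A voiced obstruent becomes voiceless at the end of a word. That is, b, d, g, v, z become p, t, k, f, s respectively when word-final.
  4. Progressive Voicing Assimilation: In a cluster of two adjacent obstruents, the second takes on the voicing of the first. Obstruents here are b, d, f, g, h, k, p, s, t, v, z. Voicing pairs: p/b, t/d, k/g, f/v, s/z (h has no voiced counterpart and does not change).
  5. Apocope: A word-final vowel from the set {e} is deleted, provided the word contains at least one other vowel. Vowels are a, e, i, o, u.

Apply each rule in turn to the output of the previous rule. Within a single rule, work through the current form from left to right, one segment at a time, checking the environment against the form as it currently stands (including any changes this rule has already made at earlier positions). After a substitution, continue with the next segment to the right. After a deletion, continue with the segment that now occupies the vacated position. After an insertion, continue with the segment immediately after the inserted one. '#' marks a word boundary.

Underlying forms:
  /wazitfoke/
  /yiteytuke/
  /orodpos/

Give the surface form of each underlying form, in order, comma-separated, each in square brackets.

/wazitfoke/:
  1 Voicing Between Vowels: no change — [wazitfoke]
  2 Velar Palatalization: [wazitfoke] → [wazitfote]
  3 Final Obstruent Devoicing: no change — [wazitfote]
  4 Progressive Voicing Assimilation: no change — [wazitfote]
  5 Apocope: [wazitfote] → [wazitfot]
/yiteytuke/:
  1 Voicing Between Vowels: [yiteytuke] → [yideytuke]
  2 Velar Palatalization: [yideytuke] → [yideytute]
  3 Final Obstruent Devoicing: no change — [yideytute]
  4 Progressive Voicing Assimilation: no change — [yideytute]
  5 Apocope: [yideytute] → [yideytut]
/orodpos/:
  1 Voicing Between Vowels: no change — [orodpos]
  2 Velar Palatalization: no change — [orodpos]
  3 Final Obstruent Devoicing: no change — [orodpos]
  4 Progressive Voicing Assimilation: [orodpos] → [orodbos]
  5 Apocope: no change — [orodbos]

[wazitfot], [yideytut], [orodbos]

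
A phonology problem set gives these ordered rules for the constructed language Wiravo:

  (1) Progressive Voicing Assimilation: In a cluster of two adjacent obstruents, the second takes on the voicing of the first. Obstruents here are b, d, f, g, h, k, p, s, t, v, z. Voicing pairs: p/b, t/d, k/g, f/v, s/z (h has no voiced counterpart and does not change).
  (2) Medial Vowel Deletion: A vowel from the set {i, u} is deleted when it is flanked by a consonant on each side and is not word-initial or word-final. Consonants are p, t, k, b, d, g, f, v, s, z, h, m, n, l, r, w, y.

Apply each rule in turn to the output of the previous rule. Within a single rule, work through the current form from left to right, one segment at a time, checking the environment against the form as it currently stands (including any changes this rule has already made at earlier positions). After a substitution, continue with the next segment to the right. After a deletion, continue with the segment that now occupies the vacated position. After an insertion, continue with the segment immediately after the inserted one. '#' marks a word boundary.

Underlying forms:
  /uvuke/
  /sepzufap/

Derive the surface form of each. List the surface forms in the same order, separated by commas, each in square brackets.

[uvke], [sepsfap]

/uvuke/:
  (1) Progressive Voicing Assimilation: no change — [uvuke]
  (2) Medial Vowel Deletion: [uvuke] → [uvke]
/sepzufap/:
  (1) Progressive Voicing Assimilation: [sepzufap] → [sepsufap]
  (2) Medial Vowel Deletion: [sepsufap] → [sepsfap]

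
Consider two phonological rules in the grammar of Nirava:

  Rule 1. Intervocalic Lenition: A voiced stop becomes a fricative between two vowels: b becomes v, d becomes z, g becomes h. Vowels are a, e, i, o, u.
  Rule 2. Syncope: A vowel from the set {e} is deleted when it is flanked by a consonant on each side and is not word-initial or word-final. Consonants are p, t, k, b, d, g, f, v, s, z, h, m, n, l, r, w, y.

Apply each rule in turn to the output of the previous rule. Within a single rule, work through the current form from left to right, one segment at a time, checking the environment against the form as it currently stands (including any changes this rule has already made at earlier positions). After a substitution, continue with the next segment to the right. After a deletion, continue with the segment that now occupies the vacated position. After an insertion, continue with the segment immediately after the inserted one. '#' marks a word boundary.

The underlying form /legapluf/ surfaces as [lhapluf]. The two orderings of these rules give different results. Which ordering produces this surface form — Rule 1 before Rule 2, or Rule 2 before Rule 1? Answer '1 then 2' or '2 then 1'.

1 then 2

Order 1 then 2:
  1 Intervocalic Lenition: [legapluf] → [lehapluf]
  2 Syncope: [lehapluf] → [lhapluf]
  result: [lhapluf]
Order 2 then 1:
  2 Syncope: [legapluf] → [lgapluf]
  1 Intervocalic Lenition: no change — [lgapluf]
  result: [lgapluf]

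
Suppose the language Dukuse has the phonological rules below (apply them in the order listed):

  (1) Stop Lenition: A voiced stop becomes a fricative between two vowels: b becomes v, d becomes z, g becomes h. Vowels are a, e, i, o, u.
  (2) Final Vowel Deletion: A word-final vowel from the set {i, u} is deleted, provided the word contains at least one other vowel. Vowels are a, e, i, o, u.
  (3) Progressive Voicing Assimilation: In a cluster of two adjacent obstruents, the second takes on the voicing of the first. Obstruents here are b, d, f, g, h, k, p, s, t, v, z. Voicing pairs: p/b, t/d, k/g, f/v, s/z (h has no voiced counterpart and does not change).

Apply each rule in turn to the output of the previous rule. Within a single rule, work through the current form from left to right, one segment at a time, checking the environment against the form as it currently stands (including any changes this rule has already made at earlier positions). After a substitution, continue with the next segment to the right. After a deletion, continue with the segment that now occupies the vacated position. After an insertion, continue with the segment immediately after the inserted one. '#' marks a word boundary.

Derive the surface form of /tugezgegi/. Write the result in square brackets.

[tuhezgeh]

(1) Stop Lenition: [tugezgegi] → [tuhezgehi]
(2) Final Vowel Deletion: [tuhezgehi] → [tuhezgeh]
(3) Progressive Voicing Assimilation: no change — [tuhezgeh]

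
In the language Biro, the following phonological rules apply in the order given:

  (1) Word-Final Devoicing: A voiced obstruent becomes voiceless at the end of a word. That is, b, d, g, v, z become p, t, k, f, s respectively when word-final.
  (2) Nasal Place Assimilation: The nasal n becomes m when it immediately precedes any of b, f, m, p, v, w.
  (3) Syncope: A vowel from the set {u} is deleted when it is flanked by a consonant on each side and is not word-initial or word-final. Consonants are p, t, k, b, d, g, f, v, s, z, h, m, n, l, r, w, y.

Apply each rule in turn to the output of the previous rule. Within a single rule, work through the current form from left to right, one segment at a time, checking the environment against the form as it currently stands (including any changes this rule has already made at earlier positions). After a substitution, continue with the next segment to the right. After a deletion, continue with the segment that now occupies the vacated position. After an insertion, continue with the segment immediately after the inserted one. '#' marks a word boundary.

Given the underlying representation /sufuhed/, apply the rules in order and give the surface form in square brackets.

(1) Word-Final Devoicing: [sufuhed] → [sufuhet]
(2) Nasal Place Assimilation: no change — [sufuhet]
(3) Syncope: [sufuhet] → [sfhet]

[sfhet]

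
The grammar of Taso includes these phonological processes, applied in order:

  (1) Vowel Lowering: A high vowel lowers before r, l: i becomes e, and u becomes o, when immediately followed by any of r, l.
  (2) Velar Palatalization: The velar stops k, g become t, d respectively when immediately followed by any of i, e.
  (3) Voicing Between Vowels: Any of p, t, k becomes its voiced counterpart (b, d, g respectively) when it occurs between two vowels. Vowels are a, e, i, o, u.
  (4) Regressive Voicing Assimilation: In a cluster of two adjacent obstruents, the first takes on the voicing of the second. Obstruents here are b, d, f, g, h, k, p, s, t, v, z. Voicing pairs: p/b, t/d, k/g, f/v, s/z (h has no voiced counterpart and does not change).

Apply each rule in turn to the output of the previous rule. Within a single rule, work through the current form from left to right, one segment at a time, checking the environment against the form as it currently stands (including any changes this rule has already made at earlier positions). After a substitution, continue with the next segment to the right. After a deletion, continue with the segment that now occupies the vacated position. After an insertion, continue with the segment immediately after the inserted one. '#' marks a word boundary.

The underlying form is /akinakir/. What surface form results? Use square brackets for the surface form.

(1) Vowel Lowering: [akinakir] → [akinaker]
(2) Velar Palatalization: [akinaker] → [atinater]
(3) Voicing Between Vowels: [atinater] → [adinader]
(4) Regressive Voicing Assimilation: no change — [adinader]

[adinader]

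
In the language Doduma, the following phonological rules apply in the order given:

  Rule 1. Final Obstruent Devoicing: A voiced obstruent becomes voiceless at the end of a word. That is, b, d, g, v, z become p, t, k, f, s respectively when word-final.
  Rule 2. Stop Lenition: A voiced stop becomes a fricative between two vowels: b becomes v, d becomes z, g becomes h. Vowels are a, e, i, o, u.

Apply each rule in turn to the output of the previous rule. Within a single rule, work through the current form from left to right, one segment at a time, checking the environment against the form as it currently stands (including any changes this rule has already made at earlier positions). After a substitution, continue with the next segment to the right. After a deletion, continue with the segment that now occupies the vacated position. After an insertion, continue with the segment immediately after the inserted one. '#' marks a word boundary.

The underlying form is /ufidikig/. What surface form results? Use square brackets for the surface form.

Rule 1 Final Obstruent Devoicing: [ufidikig] → [ufidikik]
Rule 2 Stop Lenition: [ufidikik] → [ufizikik]

[ufizikik]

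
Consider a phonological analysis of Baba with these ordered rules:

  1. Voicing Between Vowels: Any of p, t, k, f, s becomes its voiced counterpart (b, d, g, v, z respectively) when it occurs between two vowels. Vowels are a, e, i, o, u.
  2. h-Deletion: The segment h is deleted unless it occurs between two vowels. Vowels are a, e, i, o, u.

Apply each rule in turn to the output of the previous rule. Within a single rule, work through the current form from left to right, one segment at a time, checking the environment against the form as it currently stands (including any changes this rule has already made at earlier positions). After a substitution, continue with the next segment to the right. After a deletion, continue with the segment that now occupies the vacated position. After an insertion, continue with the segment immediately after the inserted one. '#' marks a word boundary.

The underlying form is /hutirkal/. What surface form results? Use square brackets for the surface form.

[udirkal]

1 Voicing Between Vowels: [hutirkal] → [hudirkal]
2 h-Deletion: [hudirkal] → [udirkal]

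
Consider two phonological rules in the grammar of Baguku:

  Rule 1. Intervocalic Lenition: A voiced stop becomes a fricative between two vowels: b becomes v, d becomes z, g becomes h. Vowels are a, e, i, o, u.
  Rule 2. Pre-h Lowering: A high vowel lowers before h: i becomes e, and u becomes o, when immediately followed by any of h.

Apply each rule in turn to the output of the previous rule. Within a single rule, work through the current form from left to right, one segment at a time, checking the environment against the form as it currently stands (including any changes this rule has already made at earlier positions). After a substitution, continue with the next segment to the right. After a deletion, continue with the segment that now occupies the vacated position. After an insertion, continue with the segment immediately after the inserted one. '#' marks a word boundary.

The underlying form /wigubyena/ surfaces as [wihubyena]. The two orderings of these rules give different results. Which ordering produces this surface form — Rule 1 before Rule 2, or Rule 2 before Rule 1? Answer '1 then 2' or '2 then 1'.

Order 1 then 2:
  1 Intervocalic Lenition: [wigubyena] → [wihubyena]
  2 Pre-h Lowering: [wihubyena] → [wehubyena]
  result: [wehubyena]
Order 2 then 1:
  2 Pre-h Lowering: no change — [wigubyena]
  1 Intervocalic Lenition: [wigubyena] → [wihubyena]
  result: [wihubyena]

2 then 1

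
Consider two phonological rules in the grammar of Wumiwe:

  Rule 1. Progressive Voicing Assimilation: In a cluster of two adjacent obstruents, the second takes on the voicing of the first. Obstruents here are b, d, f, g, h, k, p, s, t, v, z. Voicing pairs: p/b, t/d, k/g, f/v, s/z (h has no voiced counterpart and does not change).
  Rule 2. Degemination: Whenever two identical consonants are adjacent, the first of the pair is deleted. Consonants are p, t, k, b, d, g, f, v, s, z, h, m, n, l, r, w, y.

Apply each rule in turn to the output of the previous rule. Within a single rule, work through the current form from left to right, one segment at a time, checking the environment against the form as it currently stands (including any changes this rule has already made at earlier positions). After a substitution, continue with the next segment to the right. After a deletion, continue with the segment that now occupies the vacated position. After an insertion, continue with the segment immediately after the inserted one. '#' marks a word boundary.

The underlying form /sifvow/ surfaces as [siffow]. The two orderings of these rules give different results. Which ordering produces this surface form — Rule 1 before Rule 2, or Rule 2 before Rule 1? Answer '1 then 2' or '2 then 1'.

Order 1 then 2:
  1 Progressive Voicing Assimilation: [sifvow] → [siffow]
  2 Degemination: [siffow] → [sifow]
  result: [sifow]
Order 2 then 1:
  2 Degemination: no change — [sifvow]
  1 Progressive Voicing Assimilation: [sifvow] → [siffow]
  result: [siffow]

2 then 1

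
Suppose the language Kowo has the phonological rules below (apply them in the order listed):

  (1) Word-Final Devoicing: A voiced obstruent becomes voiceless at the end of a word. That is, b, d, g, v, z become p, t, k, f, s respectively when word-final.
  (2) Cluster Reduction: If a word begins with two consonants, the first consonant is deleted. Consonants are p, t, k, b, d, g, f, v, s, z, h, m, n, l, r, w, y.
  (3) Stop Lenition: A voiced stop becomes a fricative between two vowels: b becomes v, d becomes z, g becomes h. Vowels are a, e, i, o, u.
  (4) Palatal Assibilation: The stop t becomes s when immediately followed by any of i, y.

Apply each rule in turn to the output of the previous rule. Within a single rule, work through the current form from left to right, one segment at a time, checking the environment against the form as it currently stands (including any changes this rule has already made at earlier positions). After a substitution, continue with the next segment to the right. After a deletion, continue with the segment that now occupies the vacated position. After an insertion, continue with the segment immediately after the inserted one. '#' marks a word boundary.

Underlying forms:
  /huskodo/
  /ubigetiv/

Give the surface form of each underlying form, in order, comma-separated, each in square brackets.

[huskozo], [uvihesif]

/huskodo/:
  (1) Word-Final Devoicing: no change — [huskodo]
  (2) Cluster Reduction: no change — [huskodo]
  (3) Stop Lenition: [huskodo] → [huskozo]
  (4) Palatal Assibilation: no change — [huskozo]
/ubigetiv/:
  (1) Word-Final Devoicing: [ubigetiv] → [ubigetif]
  (2) Cluster Reduction: no change — [ubigetif]
  (3) Stop Lenition: [ubigetif] → [uvihetif]
  (4) Palatal Assibilation: [uvihetif] → [uvihesif]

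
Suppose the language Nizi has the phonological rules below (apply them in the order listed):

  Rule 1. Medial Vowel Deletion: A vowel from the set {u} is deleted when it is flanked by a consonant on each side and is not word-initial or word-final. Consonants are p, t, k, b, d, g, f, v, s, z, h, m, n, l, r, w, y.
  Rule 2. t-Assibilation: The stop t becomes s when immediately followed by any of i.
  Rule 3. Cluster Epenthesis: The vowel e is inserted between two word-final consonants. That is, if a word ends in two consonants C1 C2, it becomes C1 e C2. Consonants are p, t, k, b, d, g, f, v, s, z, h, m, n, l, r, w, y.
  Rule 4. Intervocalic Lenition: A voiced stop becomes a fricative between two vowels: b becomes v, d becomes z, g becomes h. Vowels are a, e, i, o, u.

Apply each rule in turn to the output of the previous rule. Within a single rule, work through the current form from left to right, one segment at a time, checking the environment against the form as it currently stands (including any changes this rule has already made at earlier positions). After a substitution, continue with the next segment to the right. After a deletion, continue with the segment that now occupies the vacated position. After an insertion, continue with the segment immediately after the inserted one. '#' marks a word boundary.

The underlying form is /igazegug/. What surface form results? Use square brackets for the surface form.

Rule 1 Medial Vowel Deletion: [igazegug] → [igazegg]
Rule 2 t-Assibilation: no change — [igazegg]
Rule 3 Cluster Epenthesis: [igazegg] → [igazegeg]
Rule 4 Intervocalic Lenition: [igazegeg] → [ihazeheg]

[ihazeheg]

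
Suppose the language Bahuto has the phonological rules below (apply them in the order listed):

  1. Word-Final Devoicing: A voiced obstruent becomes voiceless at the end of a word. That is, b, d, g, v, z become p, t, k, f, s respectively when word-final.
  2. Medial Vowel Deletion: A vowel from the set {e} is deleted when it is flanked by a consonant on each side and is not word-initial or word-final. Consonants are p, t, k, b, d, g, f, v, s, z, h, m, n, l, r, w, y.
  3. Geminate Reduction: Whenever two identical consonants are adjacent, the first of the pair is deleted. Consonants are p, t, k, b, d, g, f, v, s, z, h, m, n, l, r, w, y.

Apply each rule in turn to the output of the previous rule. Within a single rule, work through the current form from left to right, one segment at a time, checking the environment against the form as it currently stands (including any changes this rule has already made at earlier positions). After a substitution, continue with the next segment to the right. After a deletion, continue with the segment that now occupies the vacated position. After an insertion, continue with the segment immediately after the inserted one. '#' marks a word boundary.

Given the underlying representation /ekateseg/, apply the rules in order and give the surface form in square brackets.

1 Word-Final Devoicing: [ekateseg] → [ekatesek]
2 Medial Vowel Deletion: [ekatesek] → [ekatsk]
3 Geminate Reduction: no change — [ekatsk]

[ekatsk]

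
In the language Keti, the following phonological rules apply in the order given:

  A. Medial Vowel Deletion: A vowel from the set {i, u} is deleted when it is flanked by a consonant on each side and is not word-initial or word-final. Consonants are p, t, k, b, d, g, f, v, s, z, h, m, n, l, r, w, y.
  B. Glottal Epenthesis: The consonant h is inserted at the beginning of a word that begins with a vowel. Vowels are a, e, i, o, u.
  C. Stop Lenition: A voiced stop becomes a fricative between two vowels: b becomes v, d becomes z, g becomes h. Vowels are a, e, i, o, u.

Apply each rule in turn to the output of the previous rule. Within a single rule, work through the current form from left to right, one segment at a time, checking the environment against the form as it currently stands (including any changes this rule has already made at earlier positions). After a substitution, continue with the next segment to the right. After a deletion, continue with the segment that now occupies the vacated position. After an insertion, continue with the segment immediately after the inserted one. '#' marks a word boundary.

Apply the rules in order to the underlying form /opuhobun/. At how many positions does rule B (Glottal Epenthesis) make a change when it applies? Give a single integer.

1

A Medial Vowel Deletion: [opuhobun] → [ophobn]
B Glottal Epenthesis: [ophobn] → [hophobn]
C Stop Lenition: no change — [hophobn]
Rule B changed 1 position(s).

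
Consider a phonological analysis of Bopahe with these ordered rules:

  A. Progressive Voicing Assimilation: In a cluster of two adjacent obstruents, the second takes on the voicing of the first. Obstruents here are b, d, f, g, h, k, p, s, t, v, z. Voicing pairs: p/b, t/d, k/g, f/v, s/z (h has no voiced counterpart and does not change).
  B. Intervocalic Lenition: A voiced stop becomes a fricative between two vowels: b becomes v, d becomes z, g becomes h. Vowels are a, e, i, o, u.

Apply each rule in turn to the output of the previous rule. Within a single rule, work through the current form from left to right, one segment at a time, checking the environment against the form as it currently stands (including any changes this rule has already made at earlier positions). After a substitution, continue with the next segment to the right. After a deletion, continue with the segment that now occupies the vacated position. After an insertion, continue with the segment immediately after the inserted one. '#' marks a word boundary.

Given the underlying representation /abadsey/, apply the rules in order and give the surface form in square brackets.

A Progressive Voicing Assimilation: [abadsey] → [abadzey]
B Intervocalic Lenition: [abadzey] → [avadzey]

[avadzey]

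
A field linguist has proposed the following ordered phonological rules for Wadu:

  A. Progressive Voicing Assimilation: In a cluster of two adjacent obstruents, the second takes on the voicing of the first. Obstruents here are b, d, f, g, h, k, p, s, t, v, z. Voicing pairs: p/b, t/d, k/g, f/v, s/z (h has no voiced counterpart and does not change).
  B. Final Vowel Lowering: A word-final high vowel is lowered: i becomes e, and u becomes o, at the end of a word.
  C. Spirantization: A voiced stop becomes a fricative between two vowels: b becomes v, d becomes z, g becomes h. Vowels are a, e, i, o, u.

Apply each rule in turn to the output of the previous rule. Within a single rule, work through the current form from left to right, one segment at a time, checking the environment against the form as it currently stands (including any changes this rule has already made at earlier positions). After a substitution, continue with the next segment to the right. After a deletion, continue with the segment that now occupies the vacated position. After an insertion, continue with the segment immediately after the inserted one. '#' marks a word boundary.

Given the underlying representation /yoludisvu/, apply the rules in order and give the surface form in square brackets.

[yoluzisfo]

A Progressive Voicing Assimilation: [yoludisvu] → [yoludisfu]
B Final Vowel Lowering: [yoludisfu] → [yoludisfo]
C Spirantization: [yoludisfo] → [yoluzisfo]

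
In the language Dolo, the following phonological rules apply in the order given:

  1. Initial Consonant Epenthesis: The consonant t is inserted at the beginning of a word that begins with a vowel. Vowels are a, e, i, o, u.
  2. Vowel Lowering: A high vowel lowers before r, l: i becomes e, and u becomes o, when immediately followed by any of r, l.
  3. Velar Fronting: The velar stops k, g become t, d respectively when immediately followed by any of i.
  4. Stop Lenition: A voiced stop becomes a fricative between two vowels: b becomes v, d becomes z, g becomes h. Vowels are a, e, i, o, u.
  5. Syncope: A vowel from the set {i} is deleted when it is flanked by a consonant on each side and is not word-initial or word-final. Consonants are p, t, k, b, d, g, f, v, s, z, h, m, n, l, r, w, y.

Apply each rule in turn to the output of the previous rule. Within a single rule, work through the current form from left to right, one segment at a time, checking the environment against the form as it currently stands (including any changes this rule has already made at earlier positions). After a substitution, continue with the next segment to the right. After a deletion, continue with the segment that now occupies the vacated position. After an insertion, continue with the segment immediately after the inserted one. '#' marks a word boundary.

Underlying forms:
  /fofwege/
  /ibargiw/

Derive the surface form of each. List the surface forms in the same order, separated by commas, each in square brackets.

[fofwehe], [tvardw]

/fofwege/:
  1 Initial Consonant Epenthesis: no change — [fofwege]
  2 Vowel Lowering: no change — [fofwege]
  3 Velar Fronting: no change — [fofwege]
  4 Stop Lenition: [fofwege] → [fofwehe]
  5 Syncope: no change — [fofwehe]
/ibargiw/:
  1 Initial Consonant Epenthesis: [ibargiw] → [tibargiw]
  2 Vowel Lowering: no change — [tibargiw]
  3 Velar Fronting: [tibargiw] → [tibardiw]
  4 Stop Lenition: [tibardiw] → [tivardiw]
  5 Syncope: [tivardiw] → [tvardw]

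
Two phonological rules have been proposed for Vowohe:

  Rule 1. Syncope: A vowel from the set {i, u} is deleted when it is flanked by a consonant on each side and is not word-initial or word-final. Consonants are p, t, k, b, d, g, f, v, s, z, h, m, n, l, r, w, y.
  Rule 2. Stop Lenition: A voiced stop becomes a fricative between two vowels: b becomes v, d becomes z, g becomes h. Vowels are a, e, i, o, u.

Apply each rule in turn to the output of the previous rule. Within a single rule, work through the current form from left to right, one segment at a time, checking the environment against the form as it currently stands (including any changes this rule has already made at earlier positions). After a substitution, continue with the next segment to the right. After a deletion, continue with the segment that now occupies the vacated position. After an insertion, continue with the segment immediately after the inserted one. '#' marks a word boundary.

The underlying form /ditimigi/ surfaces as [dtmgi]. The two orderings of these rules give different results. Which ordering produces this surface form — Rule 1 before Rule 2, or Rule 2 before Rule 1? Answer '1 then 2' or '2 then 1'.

1 then 2

Order 1 then 2:
  1 Syncope: [ditimigi] → [dtmgi]
  2 Stop Lenition: no change — [dtmgi]
  result: [dtmgi]
Order 2 then 1:
  2 Stop Lenition: [ditimigi] → [ditimihi]
  1 Syncope: [ditimihi] → [dtmhi]
  result: [dtmhi]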